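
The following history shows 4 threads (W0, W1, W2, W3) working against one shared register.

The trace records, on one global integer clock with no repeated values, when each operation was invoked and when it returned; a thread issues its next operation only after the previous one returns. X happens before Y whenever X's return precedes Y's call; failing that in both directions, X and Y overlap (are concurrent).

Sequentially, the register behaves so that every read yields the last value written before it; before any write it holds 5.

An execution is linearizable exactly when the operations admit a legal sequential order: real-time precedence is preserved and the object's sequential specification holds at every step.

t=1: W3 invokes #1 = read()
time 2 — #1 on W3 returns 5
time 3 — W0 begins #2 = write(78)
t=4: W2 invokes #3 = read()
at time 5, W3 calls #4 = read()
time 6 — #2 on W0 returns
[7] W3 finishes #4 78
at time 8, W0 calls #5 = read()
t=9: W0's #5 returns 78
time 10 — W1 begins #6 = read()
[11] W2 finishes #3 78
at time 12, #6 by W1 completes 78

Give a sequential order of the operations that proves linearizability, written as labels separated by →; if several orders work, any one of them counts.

1. #1 read() → 5, leaving value 5
2. #2 write(78), leaving value 78
3. #3 read() → 78, leaving value 78
4. #4 read() → 78, leaving value 78
5. #5 read() → 78, leaving value 78
6. #6 read() → 78, leaving value 78

#1 → #2 → #3 → #4 → #5 → #6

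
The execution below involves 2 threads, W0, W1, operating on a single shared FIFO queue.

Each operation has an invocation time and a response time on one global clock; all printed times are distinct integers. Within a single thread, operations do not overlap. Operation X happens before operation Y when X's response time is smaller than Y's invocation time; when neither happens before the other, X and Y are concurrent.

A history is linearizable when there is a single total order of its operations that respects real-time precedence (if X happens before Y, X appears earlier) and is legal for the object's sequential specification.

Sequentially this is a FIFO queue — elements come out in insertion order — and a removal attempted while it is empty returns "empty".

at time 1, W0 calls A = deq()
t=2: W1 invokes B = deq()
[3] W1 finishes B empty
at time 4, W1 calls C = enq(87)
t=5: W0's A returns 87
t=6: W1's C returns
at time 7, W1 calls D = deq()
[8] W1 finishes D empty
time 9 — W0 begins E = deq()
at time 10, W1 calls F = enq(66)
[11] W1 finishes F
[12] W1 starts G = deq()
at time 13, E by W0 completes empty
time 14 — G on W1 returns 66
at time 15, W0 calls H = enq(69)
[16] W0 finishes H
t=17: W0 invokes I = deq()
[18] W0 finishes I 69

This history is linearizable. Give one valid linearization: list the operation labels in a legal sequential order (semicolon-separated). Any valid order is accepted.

B; C; A; D; E; F; G; H; I

1. B deq() → empty, leaving queue <>
2. C enq(87), leaving queue <87>
3. A deq() → 87, leaving queue <>
4. D deq() → empty, leaving queue <>
5. E deq() → empty, leaving queue <>
6. F enq(66), leaving queue <66>
7. G deq() → 66, leaving queue <>
8. H enq(69), leaving queue <69>
9. I deq() → 69, leaving queue <>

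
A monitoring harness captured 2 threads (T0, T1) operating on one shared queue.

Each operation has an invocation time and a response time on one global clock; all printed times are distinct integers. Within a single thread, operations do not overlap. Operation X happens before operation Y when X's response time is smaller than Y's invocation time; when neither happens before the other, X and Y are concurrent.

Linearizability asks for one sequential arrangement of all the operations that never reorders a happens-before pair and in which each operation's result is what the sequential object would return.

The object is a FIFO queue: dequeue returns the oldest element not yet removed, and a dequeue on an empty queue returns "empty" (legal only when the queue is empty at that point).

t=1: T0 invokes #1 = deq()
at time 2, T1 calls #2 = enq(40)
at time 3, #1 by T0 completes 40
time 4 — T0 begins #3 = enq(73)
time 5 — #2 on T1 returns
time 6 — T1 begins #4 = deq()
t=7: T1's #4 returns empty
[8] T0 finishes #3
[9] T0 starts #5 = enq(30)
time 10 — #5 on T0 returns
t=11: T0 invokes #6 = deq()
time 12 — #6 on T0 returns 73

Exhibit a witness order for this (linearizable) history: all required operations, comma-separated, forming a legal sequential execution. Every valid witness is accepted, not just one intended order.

#2, #1, #4, #3, #5, #6

step 1: #2 enq(40) — queue <40>
step 2: #1 deq() → 40 — queue <>
step 3: #4 deq() → empty — queue <>
step 4: #3 enq(73) — queue <73>
step 5: #5 enq(30) — queue <73,30>
step 6: #6 deq() → 73 — queue <30>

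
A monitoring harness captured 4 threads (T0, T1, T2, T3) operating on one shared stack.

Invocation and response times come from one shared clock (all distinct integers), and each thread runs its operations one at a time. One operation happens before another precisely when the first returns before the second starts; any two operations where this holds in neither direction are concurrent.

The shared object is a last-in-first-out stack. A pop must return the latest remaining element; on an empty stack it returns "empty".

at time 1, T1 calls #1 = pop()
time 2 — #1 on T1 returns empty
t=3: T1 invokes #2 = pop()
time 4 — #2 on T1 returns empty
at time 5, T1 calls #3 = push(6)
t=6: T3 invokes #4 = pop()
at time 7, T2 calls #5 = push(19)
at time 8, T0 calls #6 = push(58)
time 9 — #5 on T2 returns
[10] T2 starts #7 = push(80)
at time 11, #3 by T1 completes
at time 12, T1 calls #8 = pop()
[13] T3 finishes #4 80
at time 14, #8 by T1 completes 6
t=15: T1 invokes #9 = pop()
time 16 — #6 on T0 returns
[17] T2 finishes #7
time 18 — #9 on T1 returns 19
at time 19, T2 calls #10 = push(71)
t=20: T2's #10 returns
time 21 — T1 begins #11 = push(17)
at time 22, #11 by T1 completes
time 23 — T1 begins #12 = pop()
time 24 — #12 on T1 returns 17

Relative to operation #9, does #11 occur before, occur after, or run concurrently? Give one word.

#11 spans [21,22], #9 spans [15,18]
resp(#9)=18 < inv(#11)=21

after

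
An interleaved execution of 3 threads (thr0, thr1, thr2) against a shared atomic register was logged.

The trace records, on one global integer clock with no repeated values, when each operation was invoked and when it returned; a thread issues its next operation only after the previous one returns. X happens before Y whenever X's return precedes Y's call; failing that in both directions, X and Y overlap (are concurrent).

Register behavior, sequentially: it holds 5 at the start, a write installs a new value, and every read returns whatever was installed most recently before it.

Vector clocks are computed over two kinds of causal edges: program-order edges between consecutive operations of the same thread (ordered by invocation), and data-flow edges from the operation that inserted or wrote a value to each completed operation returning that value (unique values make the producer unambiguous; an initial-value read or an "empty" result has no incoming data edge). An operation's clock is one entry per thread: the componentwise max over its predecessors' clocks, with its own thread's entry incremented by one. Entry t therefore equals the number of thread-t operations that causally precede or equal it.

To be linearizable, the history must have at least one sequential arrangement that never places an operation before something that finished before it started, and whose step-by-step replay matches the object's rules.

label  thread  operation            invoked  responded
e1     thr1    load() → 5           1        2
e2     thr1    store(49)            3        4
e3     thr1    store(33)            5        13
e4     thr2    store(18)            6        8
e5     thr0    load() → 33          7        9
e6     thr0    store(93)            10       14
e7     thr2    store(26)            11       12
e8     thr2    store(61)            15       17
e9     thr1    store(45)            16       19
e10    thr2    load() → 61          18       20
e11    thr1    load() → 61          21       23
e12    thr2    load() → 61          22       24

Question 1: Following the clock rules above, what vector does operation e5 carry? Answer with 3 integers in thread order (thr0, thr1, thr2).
(1, 3, 0)

e4, invoked 6, has no incoming edges; only thr2's bump applies → (0, 0, 1)
e1, invoked 1, has no incoming edges; only thr1's bump applies → (0, 1, 0)
from VC(e4)=(0, 0, 1), e7 (invoked 11) maxes components and bumps thr2 → (0, 0, 2)
from VC(e1)=(0, 1, 0), e2 (invoked 3) maxes components and bumps thr1 → (0, 2, 0)
from VC(e7)=(0, 0, 2), e8 (invoked 15) maxes components and bumps thr2 → (0, 0, 3)
from VC(e2)=(0, 2, 0), e3 (invoked 5) maxes components and bumps thr1 → (0, 3, 0)
from VC(e8)=(0, 0, 3), e10 (invoked 18) maxes components and bumps thr2 → (0, 0, 4)
from VC(e3)=(0, 3, 0), e9 (invoked 16) maxes components and bumps thr1 → (0, 4, 0)
from VC(e3)=(0, 3, 0), e5 (invoked 7) maxes components and bumps thr0 → (1, 3, 0)
from VC(e8)=(0, 0, 3), VC(e10)=(0, 0, 4), e12 (invoked 22) maxes components and bumps thr2 → (0, 0, 5)
from VC(e5)=(1, 3, 0), e6 (invoked 10) maxes components and bumps thr0 → (2, 3, 0)
from VC(e8)=(0, 0, 3), VC(e9)=(0, 4, 0), e11 (invoked 21) maxes components and bumps thr1 → (0, 5, 3)
target: VC(e5) = (1, 3, 0)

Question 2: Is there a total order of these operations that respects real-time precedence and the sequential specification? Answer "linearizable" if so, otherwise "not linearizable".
linearizable

one valid linearization: e1, e2, e3, e5, e4, e6, e7, e9, e8, e10, e11, e12
1. e1 load() → 5, leaving value 5
2. e2 store(49), leaving value 49
3. e3 store(33), leaving value 33
4. e5 load() → 33, leaving value 33
5. e4 store(18), leaving value 18
6. e6 store(93), leaving value 93
7. e7 store(26), leaving value 26
8. e9 store(45), leaving value 45
9. e8 store(61), leaving value 61
10. e10 load() → 61, leaving value 61
11. e11 load() → 61, leaving value 61
12. e12 load() → 61, leaving value 61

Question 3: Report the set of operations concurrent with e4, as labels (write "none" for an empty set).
e3, e5

e4 runs from 6 to 8; window-overlapping ops are concurrent
e1 [1,2]: before
e2 [3,4]: before
e3 [5,13]: concurrent
e5 [7,9]: concurrent
e6 [10,14]: after
e7 [11,12]: after
e8 [15,17]: after
e9 [16,19]: after
e10 [18,20]: after
e11 [21,23]: after
e12 [22,24]: after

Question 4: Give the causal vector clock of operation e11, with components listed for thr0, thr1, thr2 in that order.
(0, 5, 3)

VC(e4, invoked at 6): no causal predecessors; +1 on thr2 → (0, 0, 1)
VC(e1, invoked at 1): no causal predecessors; +1 on thr1 → (0, 1, 0)
VC(e7, invoked at 11): max of VC(e4)=(0, 0, 1), then +1 on thread thr2 → (0, 0, 2)
VC(e2, invoked at 3): max of VC(e1)=(0, 1, 0), then +1 on thread thr1 → (0, 2, 0)
VC(e8, invoked at 15): max of VC(e7)=(0, 0, 2), then +1 on thread thr2 → (0, 0, 3)
VC(e3, invoked at 5): max of VC(e2)=(0, 2, 0), then +1 on thread thr1 → (0, 3, 0)
VC(e10, invoked at 18): max of VC(e8)=(0, 0, 3), then +1 on thread thr2 → (0, 0, 4)
VC(e9, invoked at 16): max of VC(e3)=(0, 3, 0), then +1 on thread thr1 → (0, 4, 0)
VC(e5, invoked at 7): max of VC(e3)=(0, 3, 0), then +1 on thread thr0 → (1, 3, 0)
VC(e12, invoked at 22): max of VC(e8)=(0, 0, 3), VC(e10)=(0, 0, 4), then +1 on thread thr2 → (0, 0, 5)
VC(e6, invoked at 10): max of VC(e5)=(1, 3, 0), then +1 on thread thr0 → (2, 3, 0)
VC(e11, invoked at 21): max of VC(e8)=(0, 0, 3), VC(e9)=(0, 4, 0), then +1 on thread thr1 → (0, 5, 3)
target: VC(e11) = (0, 5, 3)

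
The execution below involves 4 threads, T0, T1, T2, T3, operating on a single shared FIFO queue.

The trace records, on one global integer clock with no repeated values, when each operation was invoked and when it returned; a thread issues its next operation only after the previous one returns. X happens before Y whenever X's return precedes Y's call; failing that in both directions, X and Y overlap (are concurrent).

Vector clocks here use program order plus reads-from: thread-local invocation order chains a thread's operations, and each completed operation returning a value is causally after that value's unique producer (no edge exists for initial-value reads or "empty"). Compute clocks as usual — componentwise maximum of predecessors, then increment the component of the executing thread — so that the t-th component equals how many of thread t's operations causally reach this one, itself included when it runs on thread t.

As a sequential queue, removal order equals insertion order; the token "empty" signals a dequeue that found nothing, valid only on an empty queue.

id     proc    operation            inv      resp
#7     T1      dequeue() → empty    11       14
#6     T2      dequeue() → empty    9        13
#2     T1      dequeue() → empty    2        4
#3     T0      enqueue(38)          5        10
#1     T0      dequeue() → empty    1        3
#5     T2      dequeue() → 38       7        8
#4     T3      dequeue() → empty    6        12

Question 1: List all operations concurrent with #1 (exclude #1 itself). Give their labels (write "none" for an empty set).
overlap test against #1 [1,3]: concurrent iff the interval meets 1..3
#2 [2,4]: concurrent
#3 [5,10]: after
#4 [6,12]: after
#5 [7,8]: after
#6 [9,13]: after
#7 [11,14]: after

#2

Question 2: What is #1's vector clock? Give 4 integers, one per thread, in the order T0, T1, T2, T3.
root op #4, invoked 6: fresh clock plus T3's own tick → (0, 0, 0, 1)
root op #2, invoked 2: fresh clock plus T1's own tick → (0, 1, 0, 0)
root op #1, invoked 1: fresh clock plus T0's own tick → (1, 0, 0, 0)
invoked at 11, #7 merges VC(#2)=(0, 1, 0, 0) and bumps T1's slot → (0, 2, 0, 0)
invoked at 5, #3 merges VC(#1)=(1, 0, 0, 0) and bumps T0's slot → (2, 0, 0, 0)
invoked at 7, #5 merges VC(#3)=(2, 0, 0, 0) and bumps T2's slot → (2, 0, 1, 0)
invoked at 9, #6 merges VC(#5)=(2, 0, 1, 0) and bumps T2's slot → (2, 0, 2, 0)
target: VC(#1) = (1, 0, 0, 0)

(1, 0, 0, 0)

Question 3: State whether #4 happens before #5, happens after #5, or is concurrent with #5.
#4 spans [6,12], #5 spans [7,8]
the intervals overlap in both directions

concurrent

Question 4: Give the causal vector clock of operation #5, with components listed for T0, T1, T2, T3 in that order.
VC(#4, invoked at 6): no causal predecessors; +1 on T3 → (0, 0, 0, 1)
VC(#2, invoked at 2): no causal predecessors; +1 on T1 → (0, 1, 0, 0)
VC(#1, invoked at 1): no causal predecessors; +1 on T0 → (1, 0, 0, 0)
#7, invoked 11, takes VC(#2)=(0, 1, 0, 0) under max, adds 1 for T1 → (0, 2, 0, 0)
#3, invoked 5, takes VC(#1)=(1, 0, 0, 0) under max, adds 1 for T0 → (2, 0, 0, 0)
#5, invoked 7, takes VC(#3)=(2, 0, 0, 0) under max, adds 1 for T2 → (2, 0, 1, 0)
#6, invoked 9, takes VC(#5)=(2, 0, 1, 0) under max, adds 1 for T2 → (2, 0, 2, 0)
target: VC(#5) = (2, 0, 1, 0)

(2, 0, 1, 0)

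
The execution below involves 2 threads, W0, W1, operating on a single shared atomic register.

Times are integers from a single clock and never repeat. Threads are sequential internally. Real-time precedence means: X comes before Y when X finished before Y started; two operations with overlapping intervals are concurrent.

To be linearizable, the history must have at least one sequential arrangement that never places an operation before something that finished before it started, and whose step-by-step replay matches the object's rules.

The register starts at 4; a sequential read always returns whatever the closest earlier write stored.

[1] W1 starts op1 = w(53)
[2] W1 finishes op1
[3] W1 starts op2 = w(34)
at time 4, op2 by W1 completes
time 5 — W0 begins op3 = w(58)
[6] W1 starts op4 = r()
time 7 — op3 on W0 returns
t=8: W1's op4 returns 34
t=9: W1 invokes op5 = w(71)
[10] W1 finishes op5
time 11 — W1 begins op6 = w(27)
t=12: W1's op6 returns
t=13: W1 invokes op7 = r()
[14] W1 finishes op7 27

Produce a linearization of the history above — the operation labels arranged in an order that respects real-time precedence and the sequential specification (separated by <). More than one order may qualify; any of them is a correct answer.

after step 1 (op1 w(53)): value 53
after step 2 (op2 w(34)): value 34
after step 3 (op4 r() → 34): value 34
after step 4 (op3 w(58)): value 58
after step 5 (op5 w(71)): value 71
after step 6 (op6 w(27)): value 27
after step 7 (op7 r() → 27): value 27

op1 < op2 < op4 < op3 < op5 < op6 < op7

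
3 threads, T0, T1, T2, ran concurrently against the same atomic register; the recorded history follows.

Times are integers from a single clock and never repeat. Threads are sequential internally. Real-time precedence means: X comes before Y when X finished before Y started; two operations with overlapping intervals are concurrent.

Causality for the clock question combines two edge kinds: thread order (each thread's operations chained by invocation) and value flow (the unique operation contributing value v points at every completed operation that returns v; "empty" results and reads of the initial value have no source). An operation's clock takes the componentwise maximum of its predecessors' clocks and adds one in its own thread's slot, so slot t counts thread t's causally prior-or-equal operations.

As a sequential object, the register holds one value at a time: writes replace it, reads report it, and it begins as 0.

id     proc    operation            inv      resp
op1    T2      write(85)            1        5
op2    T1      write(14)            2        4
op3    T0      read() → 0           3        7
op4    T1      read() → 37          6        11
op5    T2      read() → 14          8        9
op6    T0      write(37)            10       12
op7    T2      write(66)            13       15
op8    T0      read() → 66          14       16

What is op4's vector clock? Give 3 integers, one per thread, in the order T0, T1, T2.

no predecessors for op1 (invoked 1): T2 increments from zero → (0, 0, 1)
no predecessors for op2 (invoked 2): T1 increments from zero → (0, 1, 0)
no predecessors for op3 (invoked 3): T0 increments from zero → (1, 0, 0)
op6 (invocation 10): componentwise max over VC(op3)=(1, 0, 0), +1 at T0, giving (2, 0, 0)
op5 (invocation 8): componentwise max over VC(op1)=(0, 0, 1), VC(op2)=(0, 1, 0), +1 at T2, giving (0, 1, 2)
op7 (invocation 13): componentwise max over VC(op5)=(0, 1, 2), +1 at T2, giving (0, 1, 3)
op4 (invocation 6): componentwise max over VC(op2)=(0, 1, 0), VC(op6)=(2, 0, 0), +1 at T1, giving (2, 2, 0)
op8 (invocation 14): componentwise max over VC(op6)=(2, 0, 0), VC(op7)=(0, 1, 3), +1 at T0, giving (3, 1, 3)
target: VC(op4) = (2, 2, 0)

(2, 2, 0)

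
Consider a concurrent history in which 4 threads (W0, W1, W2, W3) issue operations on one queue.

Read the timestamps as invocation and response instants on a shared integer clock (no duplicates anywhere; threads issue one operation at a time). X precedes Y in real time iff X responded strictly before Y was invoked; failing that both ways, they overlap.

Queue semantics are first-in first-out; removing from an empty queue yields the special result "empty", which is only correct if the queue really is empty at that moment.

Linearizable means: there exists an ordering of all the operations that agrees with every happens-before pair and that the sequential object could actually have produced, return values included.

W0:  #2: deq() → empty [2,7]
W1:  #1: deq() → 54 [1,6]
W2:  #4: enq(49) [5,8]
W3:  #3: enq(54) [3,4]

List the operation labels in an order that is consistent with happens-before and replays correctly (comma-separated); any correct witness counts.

step 1: #2 deq() → empty — queue <>
step 2: #3 enq(54) — queue <54>
step 3: #1 deq() → 54 — queue <>
step 4: #4 enq(49) — queue <49>

#2, #3, #1, #4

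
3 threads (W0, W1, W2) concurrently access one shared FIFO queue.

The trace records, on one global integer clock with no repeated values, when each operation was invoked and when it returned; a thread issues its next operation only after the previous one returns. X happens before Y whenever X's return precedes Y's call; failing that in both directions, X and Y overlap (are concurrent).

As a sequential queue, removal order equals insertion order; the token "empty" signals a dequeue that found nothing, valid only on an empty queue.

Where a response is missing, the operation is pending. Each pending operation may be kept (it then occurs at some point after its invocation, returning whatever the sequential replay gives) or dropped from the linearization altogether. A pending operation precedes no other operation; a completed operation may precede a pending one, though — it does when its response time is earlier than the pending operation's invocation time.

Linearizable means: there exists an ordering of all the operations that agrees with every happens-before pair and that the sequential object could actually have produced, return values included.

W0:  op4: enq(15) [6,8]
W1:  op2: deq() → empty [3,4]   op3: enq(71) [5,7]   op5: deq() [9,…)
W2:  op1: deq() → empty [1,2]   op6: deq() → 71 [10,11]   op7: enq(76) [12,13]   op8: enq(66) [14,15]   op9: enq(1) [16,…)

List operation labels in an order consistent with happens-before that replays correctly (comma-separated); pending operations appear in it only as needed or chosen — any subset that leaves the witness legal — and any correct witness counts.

op1, op2, op3, op4, op6, op5, op7, op8

step 1: op1 deq() → empty — queue <>
step 2: op2 deq() → empty — queue <>
step 3: op3 enq(71) — queue <71>
step 4: op4 enq(15) — queue <71,15>
step 5: op6 deq() → 71 — queue <15>
step 6: op5 deq() (pending, included) — queue <>
step 7: op7 enq(76) — queue <76>
step 8: op8 enq(66) — queue <76,66>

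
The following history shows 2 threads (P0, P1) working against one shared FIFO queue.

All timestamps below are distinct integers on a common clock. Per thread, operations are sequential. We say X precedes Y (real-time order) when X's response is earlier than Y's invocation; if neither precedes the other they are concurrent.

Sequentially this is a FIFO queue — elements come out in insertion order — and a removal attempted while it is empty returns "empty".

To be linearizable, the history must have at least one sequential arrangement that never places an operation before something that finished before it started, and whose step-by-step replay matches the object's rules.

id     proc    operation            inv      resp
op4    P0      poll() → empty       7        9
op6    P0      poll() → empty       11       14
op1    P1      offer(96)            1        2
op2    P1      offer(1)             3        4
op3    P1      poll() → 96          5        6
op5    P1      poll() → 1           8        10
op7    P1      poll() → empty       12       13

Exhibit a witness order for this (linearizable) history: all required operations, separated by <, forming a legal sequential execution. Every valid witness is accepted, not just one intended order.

op1 < op2 < op3 < op5 < op4 < op6 < op7

step 1: op1 offer(96) — queue <96>
step 2: op2 offer(1) — queue <96,1>
step 3: op3 poll() → 96 — queue <1>
step 4: op5 poll() → 1 — queue <>
step 5: op4 poll() → empty — queue <>
step 6: op6 poll() → empty — queue <>
step 7: op7 poll() → empty — queue <>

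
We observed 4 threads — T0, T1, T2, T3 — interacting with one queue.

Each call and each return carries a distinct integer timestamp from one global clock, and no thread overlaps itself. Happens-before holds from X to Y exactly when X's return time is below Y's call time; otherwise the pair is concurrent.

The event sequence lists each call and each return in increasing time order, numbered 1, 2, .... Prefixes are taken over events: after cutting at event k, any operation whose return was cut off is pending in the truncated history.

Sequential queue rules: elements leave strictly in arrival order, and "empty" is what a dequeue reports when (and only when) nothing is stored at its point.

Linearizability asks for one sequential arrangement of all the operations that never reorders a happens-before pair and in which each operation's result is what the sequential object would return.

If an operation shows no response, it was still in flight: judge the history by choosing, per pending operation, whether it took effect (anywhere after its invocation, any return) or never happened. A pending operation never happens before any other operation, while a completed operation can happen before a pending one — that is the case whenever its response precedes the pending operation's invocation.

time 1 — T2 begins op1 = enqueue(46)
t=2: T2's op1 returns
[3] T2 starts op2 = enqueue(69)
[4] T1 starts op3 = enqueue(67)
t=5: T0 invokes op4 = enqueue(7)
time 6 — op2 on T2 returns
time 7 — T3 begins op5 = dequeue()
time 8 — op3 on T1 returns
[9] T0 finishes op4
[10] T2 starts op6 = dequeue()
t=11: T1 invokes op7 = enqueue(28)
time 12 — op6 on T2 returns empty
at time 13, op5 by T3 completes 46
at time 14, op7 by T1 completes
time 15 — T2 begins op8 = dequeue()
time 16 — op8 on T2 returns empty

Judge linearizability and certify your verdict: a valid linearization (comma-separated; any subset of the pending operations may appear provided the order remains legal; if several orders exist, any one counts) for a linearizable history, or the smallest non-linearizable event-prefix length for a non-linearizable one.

not linearizable — minimal violating prefix: 12 events

cut after 11 events: linearizable; cut after 12 events (op6 responds, time 12): not linearizable
5 completed operations, 6 real-time-consistent orders — every queue replay fails
include/drop combinations of the 2 pending operations (op5, op7) were all tried; none helps
for example op1, op2, op3, op4, op6 (pending dropped) fails at step 5: op6 dequeue() → empty is not legal there
for example op1, op2, op4, op3, op6 (pending dropped) fails at step 5: op6 dequeue() → empty is not legal there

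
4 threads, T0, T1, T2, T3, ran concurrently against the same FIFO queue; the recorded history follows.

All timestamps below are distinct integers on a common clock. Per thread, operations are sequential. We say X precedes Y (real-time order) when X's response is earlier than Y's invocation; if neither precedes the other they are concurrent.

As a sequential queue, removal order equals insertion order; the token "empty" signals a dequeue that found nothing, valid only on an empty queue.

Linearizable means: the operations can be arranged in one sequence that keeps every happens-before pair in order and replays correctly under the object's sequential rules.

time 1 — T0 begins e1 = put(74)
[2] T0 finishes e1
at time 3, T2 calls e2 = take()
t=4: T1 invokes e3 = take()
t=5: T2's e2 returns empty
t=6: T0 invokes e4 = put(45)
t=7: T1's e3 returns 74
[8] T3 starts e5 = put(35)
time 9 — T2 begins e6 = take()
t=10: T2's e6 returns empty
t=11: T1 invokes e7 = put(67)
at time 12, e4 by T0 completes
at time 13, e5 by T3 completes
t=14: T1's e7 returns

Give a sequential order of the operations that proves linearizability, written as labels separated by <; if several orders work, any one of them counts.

1. e1 put(74), leaving queue <74>
2. e3 take() → 74, leaving queue <>
3. e2 take() → empty, leaving queue <>
4. e6 take() → empty, leaving queue <>
5. e4 put(45), leaving queue <45>
6. e5 put(35), leaving queue <45,35>
7. e7 put(67), leaving queue <45,35,67>

e1 < e3 < e2 < e6 < e4 < e5 < e7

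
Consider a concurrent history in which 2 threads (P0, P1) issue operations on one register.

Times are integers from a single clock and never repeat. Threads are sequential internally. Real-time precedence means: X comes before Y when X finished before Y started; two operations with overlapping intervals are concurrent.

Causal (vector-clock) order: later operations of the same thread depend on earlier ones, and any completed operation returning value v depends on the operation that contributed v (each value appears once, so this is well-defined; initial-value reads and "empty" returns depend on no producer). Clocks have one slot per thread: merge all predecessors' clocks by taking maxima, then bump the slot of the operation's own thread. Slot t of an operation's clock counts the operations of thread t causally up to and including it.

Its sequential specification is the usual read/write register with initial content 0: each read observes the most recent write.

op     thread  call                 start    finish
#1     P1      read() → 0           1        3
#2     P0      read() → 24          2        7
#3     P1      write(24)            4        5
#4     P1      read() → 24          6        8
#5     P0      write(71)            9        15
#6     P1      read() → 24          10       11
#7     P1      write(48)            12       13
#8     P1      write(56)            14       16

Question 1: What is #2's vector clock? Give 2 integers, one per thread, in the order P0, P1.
#1, invoked 1, has no incoming edges; only P1's bump applies → (0, 1)
invoked at 4, #3 merges VC(#1)=(0, 1) and bumps P1's slot → (0, 2)
invoked at 6, #4 merges VC(#3)=(0, 2) and bumps P1's slot → (0, 3)
invoked at 2, #2 merges VC(#3)=(0, 2) and bumps P0's slot → (1, 2)
invoked at 10, #6 merges VC(#3)=(0, 2), VC(#4)=(0, 3) and bumps P1's slot → (0, 4)
invoked at 9, #5 merges VC(#2)=(1, 2) and bumps P0's slot → (2, 2)
invoked at 12, #7 merges VC(#6)=(0, 4) and bumps P1's slot → (0, 5)
invoked at 14, #8 merges VC(#7)=(0, 5) and bumps P1's slot → (0, 6)
target: VC(#2) = (1, 2)

(1, 2)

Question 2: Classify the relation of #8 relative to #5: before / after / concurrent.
#8 spans [14,16], #5 spans [9,15]
the intervals overlap in both directions

concurrent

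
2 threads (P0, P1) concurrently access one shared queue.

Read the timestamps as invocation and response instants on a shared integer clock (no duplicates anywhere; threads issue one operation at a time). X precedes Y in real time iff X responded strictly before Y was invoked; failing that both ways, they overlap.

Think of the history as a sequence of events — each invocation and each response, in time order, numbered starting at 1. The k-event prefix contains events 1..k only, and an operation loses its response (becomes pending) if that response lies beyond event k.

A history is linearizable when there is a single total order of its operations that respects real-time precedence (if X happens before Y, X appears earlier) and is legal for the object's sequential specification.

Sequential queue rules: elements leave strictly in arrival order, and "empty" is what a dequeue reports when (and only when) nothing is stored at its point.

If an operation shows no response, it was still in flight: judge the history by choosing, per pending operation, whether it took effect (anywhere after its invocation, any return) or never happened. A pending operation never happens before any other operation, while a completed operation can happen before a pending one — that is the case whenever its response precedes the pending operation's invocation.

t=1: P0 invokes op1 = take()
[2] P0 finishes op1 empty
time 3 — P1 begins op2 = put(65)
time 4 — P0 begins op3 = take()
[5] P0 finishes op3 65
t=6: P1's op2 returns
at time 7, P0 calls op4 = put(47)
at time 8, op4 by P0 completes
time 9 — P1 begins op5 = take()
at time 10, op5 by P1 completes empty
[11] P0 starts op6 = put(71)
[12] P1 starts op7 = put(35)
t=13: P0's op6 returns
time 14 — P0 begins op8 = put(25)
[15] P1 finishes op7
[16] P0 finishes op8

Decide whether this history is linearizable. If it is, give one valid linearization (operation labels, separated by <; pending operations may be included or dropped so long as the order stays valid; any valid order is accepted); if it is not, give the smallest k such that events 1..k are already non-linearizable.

events 1..9 are fine; event 10 — the response of op5 at time 10 — makes the prefix non-linearizable
every one of the 2 real-time-consistent orders over 5 completed queue ops fails the sequential spec
take op1, op2, op3, op4, op5: step 5 already fails, because op5 take() → empty cannot occur there
take op1, op3, op2, op4, op5: step 2 already fails, because op3 take() → 65 cannot occur there

not linearizable — minimal violating prefix: 10 events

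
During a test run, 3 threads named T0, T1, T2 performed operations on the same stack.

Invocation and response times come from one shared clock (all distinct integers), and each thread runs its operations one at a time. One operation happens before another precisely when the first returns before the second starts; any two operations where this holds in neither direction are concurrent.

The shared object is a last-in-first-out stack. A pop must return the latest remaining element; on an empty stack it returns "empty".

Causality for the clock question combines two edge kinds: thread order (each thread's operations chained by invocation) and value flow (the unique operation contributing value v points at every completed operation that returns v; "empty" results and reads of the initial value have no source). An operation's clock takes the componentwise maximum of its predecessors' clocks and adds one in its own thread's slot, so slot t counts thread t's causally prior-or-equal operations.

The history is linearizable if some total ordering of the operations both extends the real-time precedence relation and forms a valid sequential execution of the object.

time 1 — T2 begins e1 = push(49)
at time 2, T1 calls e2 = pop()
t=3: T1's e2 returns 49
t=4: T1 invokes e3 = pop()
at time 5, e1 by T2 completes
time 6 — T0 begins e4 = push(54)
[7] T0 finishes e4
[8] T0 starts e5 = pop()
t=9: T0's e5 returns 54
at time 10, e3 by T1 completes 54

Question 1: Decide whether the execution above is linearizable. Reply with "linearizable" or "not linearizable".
cut after 9 events: linearizable; cut after 10 events (e3 responds, time 10): not linearizable
7 orders of the 5 completed stack ops respect real time; none is legal
sample order e1, e2, e3, e4, e5 stalls at step 3 — e3 pop() → 54 has no legal effect
sample order e1, e2, e4, e3, e5 stalls at step 5 — e5 pop() → 54 has no legal effect

not linearizable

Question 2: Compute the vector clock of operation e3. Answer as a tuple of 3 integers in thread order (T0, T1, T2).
no predecessors for e1 (invoked 1): T2 increments from zero → (0, 0, 1)
no predecessors for e4 (invoked 6): T0 increments from zero → (1, 0, 0)
VC(e2, invoked at 2): max of VC(e1)=(0, 0, 1), then +1 on thread T1 → (0, 1, 1)
VC(e5, invoked at 8): max of VC(e4)=(1, 0, 0), then +1 on thread T0 → (2, 0, 0)
VC(e3, invoked at 4): max of VC(e2)=(0, 1, 1), VC(e4)=(1, 0, 0), then +1 on thread T1 → (1, 2, 1)
target: VC(e3) = (1, 2, 1)

(1, 2, 1)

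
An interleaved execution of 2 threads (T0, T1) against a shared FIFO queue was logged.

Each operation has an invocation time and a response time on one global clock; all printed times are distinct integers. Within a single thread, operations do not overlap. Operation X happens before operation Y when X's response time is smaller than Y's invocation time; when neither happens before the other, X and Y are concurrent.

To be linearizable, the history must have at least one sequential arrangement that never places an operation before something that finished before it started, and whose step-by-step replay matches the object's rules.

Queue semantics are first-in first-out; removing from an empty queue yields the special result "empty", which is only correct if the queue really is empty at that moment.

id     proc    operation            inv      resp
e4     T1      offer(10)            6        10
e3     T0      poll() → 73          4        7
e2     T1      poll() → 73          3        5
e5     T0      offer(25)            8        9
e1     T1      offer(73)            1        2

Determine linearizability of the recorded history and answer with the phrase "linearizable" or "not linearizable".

events 1..6 are fine; event 7 — the response of e3 at time 7 — makes the prefix non-linearizable
checked exhaustively: 2 real-time-consistent orders of 3 completed operations, zero legal FIFO queue replays
no escape via the 1 pending operation (e4): every completion choice fails
one such order, e1, e2, e3 (pending dropped), breaks at step 3 where e3 poll() → 73 is illegal
one such order, e1, e3, e2 (pending dropped), breaks at step 3 where e2 poll() → 73 is illegal

not linearizable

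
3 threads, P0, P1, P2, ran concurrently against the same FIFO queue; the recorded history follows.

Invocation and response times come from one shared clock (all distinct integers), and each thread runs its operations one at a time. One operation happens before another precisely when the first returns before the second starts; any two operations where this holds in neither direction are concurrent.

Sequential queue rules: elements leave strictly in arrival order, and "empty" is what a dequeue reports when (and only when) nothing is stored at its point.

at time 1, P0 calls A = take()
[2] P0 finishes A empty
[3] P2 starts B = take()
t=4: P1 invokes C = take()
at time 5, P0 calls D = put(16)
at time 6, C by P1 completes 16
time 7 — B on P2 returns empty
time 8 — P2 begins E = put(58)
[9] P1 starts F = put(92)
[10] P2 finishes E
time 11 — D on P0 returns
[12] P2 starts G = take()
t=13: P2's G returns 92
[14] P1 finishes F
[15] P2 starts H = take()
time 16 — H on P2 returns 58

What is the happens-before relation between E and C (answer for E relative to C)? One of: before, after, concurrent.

after

E spans [8,10], C spans [4,6]
resp(C)=6 < inv(E)=8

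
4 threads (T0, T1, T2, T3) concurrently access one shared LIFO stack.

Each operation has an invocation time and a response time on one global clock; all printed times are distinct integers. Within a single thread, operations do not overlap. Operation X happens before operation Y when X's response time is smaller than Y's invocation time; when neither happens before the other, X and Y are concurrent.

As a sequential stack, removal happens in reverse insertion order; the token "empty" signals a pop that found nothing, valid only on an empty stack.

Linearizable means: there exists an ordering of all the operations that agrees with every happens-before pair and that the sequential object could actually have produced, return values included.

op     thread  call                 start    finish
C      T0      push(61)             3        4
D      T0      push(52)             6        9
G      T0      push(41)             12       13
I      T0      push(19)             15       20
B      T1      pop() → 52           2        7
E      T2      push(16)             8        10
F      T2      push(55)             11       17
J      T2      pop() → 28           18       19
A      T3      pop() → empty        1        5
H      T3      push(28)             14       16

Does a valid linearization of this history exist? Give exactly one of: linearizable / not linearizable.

a witness: A, C, D, B, E, F, G, H, J, I
after step 1 (A pop() → empty): stack <>
after step 2 (C push(61)): stack <61>
after step 3 (D push(52)): stack <61,52>
after step 4 (B pop() → 52): stack <61>
after step 5 (E push(16)): stack <61,16>
after step 6 (F push(55)): stack <61,16,55>
after step 7 (G push(41)): stack <61,16,55,41>
after step 8 (H push(28)): stack <61,16,55,41,28>
after step 9 (J pop() → 28): stack <61,16,55,41>
after step 10 (I push(19)): stack <61,16,55,41,19>

linearizable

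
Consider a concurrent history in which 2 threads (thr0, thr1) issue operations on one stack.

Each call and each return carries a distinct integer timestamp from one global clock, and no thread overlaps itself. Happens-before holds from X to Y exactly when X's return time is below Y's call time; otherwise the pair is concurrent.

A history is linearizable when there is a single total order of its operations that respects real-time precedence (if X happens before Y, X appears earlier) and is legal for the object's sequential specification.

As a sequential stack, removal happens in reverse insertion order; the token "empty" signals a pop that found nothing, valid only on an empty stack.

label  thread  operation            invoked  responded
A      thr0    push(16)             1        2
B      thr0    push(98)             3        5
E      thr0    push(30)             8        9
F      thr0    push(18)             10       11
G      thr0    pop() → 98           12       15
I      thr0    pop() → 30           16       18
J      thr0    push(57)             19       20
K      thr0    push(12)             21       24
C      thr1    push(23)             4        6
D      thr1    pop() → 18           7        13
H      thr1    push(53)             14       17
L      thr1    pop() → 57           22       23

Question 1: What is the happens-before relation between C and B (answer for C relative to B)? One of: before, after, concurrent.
concurrent

C spans [4,6], B spans [3,5]
the intervals overlap in both directions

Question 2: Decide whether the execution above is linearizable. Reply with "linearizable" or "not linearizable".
not linearizable

events 1..14 are fine; event 15 — the response of G at time 15 — makes the prefix non-linearizable
real-time-consistent orders of the 7 completed operations: 8 — all fail the stack replay
every completion of the 1 pending operation (H) was checked; none linearizes
one such order, A, B, C, D, E, F, G (pending dropped), breaks at step 4 where D pop() → 18 is illegal
one such order, A, B, C, E, D, F, G (pending dropped), breaks at step 5 where D pop() → 18 is illegal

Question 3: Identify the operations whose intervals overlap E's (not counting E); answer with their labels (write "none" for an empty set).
D

E spans [8,9]: anything still running between times 8 and 9 counts as concurrent
A [1,2]: before
B [3,5]: before
C [4,6]: before
D [7,13]: concurrent
F [10,11]: after
G [12,15]: after
H [14,17]: after
I [16,18]: after
J [19,20]: after
K [21,24]: after
L [22,23]: after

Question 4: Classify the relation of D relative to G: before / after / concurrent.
concurrent

D spans [7,13], G spans [12,15]
the intervals overlap in both directions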